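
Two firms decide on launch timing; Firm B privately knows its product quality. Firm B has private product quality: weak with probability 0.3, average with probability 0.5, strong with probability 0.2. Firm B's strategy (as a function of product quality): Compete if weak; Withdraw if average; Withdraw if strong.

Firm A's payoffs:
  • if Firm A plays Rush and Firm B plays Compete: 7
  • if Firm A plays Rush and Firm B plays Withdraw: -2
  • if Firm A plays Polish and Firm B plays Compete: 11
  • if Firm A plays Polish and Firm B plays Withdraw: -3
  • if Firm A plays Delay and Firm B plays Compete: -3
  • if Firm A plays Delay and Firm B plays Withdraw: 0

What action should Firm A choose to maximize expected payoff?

E[Rush] = 0.3·(7) + 0.5·(-2) + 0.2·(-2) = 0.7
E[Polish] = 0.3·(11) + 0.5·(-3) + 0.2·(-3) = 1.2
E[Delay] = 0.3·(-3) + 0.5·(0) + 0.2·(0) = -0.9
Best response: Polish (1.2 is the largest).

Polish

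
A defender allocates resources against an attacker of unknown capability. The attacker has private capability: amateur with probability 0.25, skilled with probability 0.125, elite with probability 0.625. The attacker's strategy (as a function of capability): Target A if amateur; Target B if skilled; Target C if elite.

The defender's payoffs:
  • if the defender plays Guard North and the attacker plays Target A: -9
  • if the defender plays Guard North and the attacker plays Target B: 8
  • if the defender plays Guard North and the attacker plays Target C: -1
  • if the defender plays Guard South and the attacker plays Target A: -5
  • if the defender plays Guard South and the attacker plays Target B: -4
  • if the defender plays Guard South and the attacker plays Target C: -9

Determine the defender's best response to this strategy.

Compute the defender's expected payoff for each action, taking the expectation over the attacker's type.
E[Guard North] = 0.25·(-9) + 0.125·(8) + 0.625·(-1) = -1.875
E[Guard South] = 0.25·(-5) + 0.125·(-4) + 0.625·(-9) = -7.375
Best response: Guard North (-1.875 is the largest).

Guard North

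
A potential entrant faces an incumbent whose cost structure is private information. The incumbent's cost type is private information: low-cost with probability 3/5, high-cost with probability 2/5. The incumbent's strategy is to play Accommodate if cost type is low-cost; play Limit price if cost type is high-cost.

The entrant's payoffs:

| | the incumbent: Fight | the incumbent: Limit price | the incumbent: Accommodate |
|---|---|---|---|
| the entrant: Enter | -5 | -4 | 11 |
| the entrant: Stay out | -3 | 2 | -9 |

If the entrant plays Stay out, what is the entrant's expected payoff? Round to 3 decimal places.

E[Stay out] = 3/5·(-9) + 2/5·2 = (-27/5) + 4/5 = -23/5

-4.600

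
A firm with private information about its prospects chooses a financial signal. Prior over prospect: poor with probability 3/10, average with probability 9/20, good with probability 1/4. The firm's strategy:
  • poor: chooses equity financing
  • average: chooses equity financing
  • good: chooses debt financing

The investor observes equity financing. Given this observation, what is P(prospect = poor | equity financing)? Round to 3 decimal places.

Apply Bayes' rule using the sender's strategy as the likelihood.
P(equity financing) = (3/10)·1 + (9/20)·1 + (1/4)·0 = 3/4
P(poor | equity financing) = ((3/10)·1) / (3/4) = (3/10) / (3/4) = 2/5

0.400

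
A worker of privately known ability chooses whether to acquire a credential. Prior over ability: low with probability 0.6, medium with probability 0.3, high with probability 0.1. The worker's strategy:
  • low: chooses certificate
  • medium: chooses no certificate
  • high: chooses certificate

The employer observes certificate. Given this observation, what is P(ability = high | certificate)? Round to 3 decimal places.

0.143

P(certificate) = 0.6·1 + 0.3·0 + 0.1·1 = 0.7
P(high | certificate) = (0.1·1) / 0.7 = 0.1 / 0.7 = 0.142857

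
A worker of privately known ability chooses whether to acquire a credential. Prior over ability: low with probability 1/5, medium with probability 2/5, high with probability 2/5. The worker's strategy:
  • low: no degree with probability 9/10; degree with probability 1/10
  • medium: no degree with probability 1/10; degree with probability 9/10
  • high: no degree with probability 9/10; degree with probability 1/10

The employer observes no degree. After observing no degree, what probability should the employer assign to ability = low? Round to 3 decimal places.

0.310

Apply Bayes' rule using the sender's strategy as the likelihood.
P(no degree) = (1/5)·(9/10) + (2/5)·(1/10) + (2/5)·(9/10) = 29/50
P(low | no degree) = ((1/5)·(9/10)) / (29/50) = (9/50) / (29/50) = 9/29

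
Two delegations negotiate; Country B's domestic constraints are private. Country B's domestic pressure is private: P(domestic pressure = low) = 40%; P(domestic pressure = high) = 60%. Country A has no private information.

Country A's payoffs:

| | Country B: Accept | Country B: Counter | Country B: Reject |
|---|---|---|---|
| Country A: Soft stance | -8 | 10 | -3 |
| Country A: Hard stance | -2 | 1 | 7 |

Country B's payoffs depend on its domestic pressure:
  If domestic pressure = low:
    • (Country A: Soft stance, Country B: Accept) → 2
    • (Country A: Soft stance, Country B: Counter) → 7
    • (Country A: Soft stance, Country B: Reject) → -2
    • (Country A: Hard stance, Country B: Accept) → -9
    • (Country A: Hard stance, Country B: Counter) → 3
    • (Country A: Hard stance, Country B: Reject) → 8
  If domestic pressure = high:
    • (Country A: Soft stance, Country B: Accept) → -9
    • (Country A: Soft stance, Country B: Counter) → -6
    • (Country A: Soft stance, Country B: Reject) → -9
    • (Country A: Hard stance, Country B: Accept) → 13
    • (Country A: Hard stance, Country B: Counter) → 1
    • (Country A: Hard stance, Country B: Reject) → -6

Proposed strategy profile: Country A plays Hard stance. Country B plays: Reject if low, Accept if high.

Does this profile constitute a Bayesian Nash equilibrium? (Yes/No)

Country A plays Hard stance: E[Hard stance] = 0.4·(7) + 0.6·(-2) = 1.6; E[Soft stance] = -6. Best-responding. ✓
Country B (domestic pressure low), facing Hard stance: Accept gives -9, Counter gives 3, Reject gives 8. Proposed Reject is best. ✓
Country B (domestic pressure high), facing Hard stance: Accept gives 13, Counter gives 1, Reject gives -6. Proposed Accept is best. ✓

Yes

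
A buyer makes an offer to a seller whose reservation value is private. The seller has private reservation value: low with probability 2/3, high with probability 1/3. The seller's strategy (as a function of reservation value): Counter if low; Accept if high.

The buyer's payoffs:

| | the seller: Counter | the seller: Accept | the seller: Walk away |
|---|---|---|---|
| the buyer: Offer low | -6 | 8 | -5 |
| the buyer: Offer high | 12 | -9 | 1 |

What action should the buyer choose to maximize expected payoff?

Offer high

E[Offer low] = 2/3·(-6) + 1/3·(8) = -4/3
E[Offer high] = 2/3·(12) + 1/3·(-9) = 5
Best response: Offer high (5 is the largest).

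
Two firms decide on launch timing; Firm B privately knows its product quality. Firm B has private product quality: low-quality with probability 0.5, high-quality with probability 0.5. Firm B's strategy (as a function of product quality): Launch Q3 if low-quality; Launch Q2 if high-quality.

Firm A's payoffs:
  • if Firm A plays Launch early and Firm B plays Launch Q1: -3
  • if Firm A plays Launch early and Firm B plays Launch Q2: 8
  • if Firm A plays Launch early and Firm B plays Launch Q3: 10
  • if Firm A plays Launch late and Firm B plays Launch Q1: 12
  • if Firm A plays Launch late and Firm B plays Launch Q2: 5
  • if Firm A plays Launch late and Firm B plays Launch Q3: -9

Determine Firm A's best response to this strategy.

E[Launch early] = 0.5·(10) + 0.5·(8) = 9
E[Launch late] = 0.5·(-9) + 0.5·(5) = -2
Best response: Launch early (9 is the largest).

Launch early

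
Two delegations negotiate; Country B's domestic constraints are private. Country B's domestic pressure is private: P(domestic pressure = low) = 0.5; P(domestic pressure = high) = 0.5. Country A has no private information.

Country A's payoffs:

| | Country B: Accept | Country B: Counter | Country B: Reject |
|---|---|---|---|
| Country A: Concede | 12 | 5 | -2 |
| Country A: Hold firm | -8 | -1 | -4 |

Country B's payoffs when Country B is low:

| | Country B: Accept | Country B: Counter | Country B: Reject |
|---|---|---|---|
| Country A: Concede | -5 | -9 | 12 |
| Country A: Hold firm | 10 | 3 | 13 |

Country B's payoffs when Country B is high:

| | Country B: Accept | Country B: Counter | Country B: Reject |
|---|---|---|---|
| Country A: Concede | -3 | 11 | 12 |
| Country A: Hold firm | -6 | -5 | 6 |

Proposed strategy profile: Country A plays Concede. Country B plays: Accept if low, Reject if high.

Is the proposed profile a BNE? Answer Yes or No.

Country A plays Concede: E[Concede] = 0.5·(12) + 0.5·(-2) = 5; E[Hold firm] = -6. Best-responding. ✓
Country B (domestic pressure low), facing Concede: Accept gives -5, Counter gives -9, Reject gives 12. Proposed Accept is not best — profitable deviation exists. ✗
Country B (domestic pressure high), facing Concede: Accept gives -3, Counter gives 11, Reject gives 12. Proposed Reject is best. ✓

No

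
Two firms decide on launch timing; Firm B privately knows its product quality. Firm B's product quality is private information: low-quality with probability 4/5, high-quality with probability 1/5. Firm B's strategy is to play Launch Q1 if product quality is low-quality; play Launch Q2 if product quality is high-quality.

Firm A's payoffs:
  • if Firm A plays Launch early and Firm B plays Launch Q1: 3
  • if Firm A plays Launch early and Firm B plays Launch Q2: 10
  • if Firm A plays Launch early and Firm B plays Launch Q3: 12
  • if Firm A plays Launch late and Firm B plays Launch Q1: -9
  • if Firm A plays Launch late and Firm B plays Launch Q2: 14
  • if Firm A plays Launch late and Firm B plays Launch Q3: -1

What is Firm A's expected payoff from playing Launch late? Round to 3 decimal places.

E[Launch late] = 4/5·(-9) + 1/5·14 = (-36/5) + 14/5 = -22/5

-4.400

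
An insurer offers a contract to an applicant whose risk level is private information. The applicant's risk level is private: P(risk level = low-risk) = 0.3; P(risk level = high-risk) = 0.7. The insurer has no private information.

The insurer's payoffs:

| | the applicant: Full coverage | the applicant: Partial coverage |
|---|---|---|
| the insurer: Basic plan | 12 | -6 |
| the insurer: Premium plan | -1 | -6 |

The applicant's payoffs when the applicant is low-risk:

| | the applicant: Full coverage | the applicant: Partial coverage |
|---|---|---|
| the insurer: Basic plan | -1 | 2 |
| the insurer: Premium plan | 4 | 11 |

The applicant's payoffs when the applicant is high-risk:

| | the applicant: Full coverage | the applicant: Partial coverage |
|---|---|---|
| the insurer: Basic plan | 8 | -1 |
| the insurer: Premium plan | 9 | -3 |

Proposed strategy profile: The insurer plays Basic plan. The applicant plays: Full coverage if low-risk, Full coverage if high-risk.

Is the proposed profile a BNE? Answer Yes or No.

The insurer plays Basic plan: E[Basic plan] = 0.3·(12) + 0.7·(12) = 12; E[Premium plan] = -1. Best-responding. ✓
The applicant (risk level low-risk), facing Basic plan: Full coverage gives -1, Partial coverage gives 2. Proposed Full coverage is not best — profitable deviation exists. ✗
The applicant (risk level high-risk), facing Basic plan: Full coverage gives 8, Partial coverage gives -1. Proposed Full coverage is best. ✓

No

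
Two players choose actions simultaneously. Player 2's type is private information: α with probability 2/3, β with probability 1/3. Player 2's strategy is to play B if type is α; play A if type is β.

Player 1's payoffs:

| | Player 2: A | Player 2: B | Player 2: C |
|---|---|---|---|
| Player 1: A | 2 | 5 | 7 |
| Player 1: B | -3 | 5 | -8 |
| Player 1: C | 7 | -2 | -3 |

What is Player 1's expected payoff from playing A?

Take the expectation over Player 2's type, weighting each type's action by its prior probability.
E[A] = 2/3·5 + 1/3·2 = 10/3 + 2/3 = 4

4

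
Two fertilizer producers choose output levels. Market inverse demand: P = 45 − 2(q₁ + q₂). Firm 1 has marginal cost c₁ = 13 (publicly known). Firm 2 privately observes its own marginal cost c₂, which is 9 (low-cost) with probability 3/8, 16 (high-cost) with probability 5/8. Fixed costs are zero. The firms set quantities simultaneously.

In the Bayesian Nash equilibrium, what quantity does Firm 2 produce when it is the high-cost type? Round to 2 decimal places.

4.55

Each type of Firm 2 best-responds to q₁; Firm 1 best-responds to the expected q₂ over Firm 2's types.
Firm 2 with cost c maximizes (45 − 2(q₁+q₂) − c)·q₂, giving q₂(c) = (45 − c − 2q₁)/4.
E[c₂] = 3/8·9 + 5/8·16 = 13.375
Firm 1's FOC against E[q₂] yields q₁ = (45 − 2·13 + E[c₂])/6 = (45 − 26 + 13.375)/6 = 5.39583.
q₂(high-cost) = (45 − 16 − 2·5.39583)/4 = 4.55208.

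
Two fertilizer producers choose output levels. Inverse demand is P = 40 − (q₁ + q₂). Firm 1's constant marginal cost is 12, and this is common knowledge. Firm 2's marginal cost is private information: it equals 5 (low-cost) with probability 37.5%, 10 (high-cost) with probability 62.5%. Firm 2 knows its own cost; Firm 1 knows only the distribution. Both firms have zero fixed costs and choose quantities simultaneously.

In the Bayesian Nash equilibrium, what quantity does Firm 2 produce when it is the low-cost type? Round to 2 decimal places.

Type-c best response for Firm 2: q₂(c) = (40 − c)/2 − q₁/2.
Firm 1 maximizes expected profit; its first-order condition is 40 − 2q₁ − E[q₂] − 12 = 0.
Substituting E[q₂] and solving: E[c₂] = 8.125, so q₁ = (40 − 2·12 + 8.125)/3 = 8.04167.
q₂(low-cost) = (40 − 5 − 8.04167)/2 = 13.4792.

13.48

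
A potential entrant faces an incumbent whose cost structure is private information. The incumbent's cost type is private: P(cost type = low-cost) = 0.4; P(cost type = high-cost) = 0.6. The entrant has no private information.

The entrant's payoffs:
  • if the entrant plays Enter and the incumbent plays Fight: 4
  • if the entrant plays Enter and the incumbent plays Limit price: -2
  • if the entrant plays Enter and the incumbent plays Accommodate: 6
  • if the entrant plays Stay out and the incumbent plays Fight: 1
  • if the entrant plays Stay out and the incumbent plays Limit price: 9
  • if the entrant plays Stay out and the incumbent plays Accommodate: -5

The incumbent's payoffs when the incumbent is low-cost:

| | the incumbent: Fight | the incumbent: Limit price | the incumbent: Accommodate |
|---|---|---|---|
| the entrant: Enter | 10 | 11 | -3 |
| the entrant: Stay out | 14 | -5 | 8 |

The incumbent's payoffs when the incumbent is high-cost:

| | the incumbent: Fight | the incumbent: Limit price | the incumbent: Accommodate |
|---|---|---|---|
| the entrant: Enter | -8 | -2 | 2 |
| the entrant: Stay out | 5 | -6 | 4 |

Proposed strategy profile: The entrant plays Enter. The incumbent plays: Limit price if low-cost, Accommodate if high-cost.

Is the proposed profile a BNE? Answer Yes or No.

A profile is a BNE iff every type of every player is best-responding given beliefs about the other side.
The entrant plays Enter: E[Enter] = 0.4·(-2) + 0.6·(6) = 2.8; E[Stay out] = 0.6. Best-responding. ✓
The incumbent (cost type low-cost), facing Enter: Fight gives 10, Limit price gives 11, Accommodate gives -3. Proposed Limit price is best. ✓
The incumbent (cost type high-cost), facing Enter: Fight gives -8, Limit price gives -2, Accommodate gives 2. Proposed Accommodate is best. ✓

Yes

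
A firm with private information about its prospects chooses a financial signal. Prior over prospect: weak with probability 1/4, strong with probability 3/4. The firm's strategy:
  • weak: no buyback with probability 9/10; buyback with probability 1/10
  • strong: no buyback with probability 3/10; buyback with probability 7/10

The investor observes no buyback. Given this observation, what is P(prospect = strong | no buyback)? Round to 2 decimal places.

P(no buyback) = (1/4)·(9/10) + (3/4)·(3/10) = 9/20
P(strong | no buyback) = ((3/4)·(3/10)) / (9/20) = (9/40) / (9/20) = 1/2

0.50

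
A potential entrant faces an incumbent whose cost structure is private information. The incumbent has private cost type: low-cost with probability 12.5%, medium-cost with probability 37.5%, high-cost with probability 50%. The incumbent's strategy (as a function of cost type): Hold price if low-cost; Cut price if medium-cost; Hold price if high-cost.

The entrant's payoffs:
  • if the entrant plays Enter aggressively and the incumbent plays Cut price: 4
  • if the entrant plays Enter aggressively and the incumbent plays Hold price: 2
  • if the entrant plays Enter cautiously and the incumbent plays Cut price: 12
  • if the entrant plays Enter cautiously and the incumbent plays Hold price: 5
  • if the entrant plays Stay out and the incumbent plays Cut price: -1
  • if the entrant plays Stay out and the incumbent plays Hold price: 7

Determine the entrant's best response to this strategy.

Enter cautiously

E[Enter aggressively] = 0.125·(2) + 0.375·(4) + 0.5·(2) = 2.75
E[Enter cautiously] = 0.125·(5) + 0.375·(12) + 0.5·(5) = 7.625
E[Stay out] = 0.125·(7) + 0.375·(-1) + 0.5·(7) = 4
Best response: Enter cautiously (7.625 is the largest).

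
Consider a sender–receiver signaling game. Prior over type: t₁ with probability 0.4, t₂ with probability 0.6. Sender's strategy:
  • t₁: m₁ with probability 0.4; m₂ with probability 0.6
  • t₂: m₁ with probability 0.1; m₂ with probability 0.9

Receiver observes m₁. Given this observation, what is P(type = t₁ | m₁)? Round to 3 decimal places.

0.727

P(m₁) = 0.4·0.4 + 0.6·0.1 = 0.22
P(t₁ | m₁) = (0.4·0.4) / 0.22 = 0.16 / 0.22 = 0.727273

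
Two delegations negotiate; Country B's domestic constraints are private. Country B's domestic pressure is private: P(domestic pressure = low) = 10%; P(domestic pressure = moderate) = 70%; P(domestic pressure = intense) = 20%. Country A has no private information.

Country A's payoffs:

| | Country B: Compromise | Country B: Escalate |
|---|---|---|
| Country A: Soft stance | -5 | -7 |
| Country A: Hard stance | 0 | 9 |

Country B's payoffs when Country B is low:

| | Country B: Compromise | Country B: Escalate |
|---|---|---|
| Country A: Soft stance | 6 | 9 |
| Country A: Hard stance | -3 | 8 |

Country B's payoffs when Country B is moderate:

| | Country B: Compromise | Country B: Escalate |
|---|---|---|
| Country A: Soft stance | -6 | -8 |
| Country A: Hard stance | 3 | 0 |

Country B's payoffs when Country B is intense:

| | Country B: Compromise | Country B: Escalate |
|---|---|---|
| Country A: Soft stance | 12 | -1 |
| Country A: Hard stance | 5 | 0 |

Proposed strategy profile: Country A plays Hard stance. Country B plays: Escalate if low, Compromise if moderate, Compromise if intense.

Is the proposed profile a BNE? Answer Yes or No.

A profile is a BNE iff every type of every player is best-responding given beliefs about the other side.
Country A plays Hard stance: E[Hard stance] = 0.1·(9) + 0.7·(0) + 0.2·(0) = 0.9; E[Soft stance] = -5.2. Best-responding. ✓
Country B (domestic pressure low), facing Hard stance: Compromise gives -3, Escalate gives 8. Proposed Escalate is best. ✓
Country B (domestic pressure moderate), facing Hard stance: Compromise gives 3, Escalate gives 0. Proposed Compromise is best. ✓
Country B (domestic pressure intense), facing Hard stance: Compromise gives 5, Escalate gives 0. Proposed Compromise is best. ✓

Yes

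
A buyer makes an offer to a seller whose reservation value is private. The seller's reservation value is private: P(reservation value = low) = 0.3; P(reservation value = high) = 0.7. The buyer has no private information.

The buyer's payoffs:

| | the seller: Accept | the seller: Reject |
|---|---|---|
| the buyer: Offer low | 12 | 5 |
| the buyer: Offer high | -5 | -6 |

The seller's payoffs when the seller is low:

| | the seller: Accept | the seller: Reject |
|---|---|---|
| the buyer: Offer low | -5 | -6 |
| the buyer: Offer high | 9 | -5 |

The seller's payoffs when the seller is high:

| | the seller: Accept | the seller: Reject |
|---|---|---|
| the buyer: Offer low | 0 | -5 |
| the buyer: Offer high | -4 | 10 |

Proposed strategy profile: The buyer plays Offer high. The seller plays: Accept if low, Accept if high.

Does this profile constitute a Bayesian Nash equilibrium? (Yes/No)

The buyer plays Offer high: E[Offer high] = 0.3·(-5) + 0.7·(-5) = -5; E[Offer low] = 12. Not best-responding. ✗
The seller (reservation value low), facing Offer high: Accept gives 9, Reject gives -5. Proposed Accept is best. ✓
The seller (reservation value high), facing Offer high: Accept gives -4, Reject gives 10. Proposed Accept is not best — profitable deviation exists. ✗

No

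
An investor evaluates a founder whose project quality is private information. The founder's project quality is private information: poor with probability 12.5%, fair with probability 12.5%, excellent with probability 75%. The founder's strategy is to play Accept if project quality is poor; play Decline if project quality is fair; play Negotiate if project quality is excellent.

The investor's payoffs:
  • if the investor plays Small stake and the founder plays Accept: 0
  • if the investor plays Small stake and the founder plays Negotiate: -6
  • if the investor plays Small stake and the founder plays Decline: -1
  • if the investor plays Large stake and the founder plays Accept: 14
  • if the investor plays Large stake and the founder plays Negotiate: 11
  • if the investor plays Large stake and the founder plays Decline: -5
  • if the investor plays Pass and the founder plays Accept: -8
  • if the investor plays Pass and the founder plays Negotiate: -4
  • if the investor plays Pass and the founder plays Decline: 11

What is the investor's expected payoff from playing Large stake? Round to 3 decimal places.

Take the expectation over the founder's project quality, weighting each type's action by its prior probability.
E[Large stake] = 0.125·14 + 0.125·(-5) + 0.75·11 = 1.75 + (-0.625) + 8.25 = 9.375

9.375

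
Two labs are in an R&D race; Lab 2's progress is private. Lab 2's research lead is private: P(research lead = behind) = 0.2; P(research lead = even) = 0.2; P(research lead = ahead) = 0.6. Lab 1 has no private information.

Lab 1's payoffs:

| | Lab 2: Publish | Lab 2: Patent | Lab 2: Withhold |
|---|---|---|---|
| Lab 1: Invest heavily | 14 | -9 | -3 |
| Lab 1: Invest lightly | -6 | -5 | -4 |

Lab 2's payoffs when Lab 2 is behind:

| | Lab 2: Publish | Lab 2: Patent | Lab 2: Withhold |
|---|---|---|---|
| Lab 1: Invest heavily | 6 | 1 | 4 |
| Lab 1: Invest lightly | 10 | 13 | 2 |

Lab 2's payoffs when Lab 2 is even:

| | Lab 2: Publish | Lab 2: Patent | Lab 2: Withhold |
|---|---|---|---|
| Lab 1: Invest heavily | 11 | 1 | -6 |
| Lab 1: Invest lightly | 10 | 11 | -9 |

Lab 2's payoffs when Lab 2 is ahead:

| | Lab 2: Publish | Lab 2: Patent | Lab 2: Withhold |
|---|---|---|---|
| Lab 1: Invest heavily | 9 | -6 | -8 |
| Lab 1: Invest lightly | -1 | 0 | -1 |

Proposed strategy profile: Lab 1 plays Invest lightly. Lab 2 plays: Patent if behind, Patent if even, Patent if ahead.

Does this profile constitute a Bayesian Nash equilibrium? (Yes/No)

A profile is a BNE iff every type of every player is best-responding given beliefs about the other side.
Lab 1 plays Invest lightly: E[Invest lightly] = 0.2·(-5) + 0.2·(-5) + 0.6·(-5) = -5; E[Invest heavily] = -9. Best-responding. ✓
Lab 2 (research lead behind), facing Invest lightly: Publish gives 10, Patent gives 13, Withhold gives 2. Proposed Patent is best. ✓
Lab 2 (research lead even), facing Invest lightly: Publish gives 10, Patent gives 11, Withhold gives -9. Proposed Patent is best. ✓
Lab 2 (research lead ahead), facing Invest lightly: Publish gives -1, Patent gives 0, Withhold gives -1. Proposed Patent is best. ✓

Yes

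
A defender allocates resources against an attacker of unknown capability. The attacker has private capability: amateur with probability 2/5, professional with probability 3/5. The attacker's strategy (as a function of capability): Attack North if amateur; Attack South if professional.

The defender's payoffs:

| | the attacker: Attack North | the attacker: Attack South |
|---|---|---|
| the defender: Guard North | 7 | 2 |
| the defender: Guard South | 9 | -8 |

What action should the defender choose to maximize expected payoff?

E[Guard North] = 2/5·(7) + 3/5·(2) = 4
E[Guard South] = 2/5·(9) + 3/5·(-8) = -6/5
Best response: Guard North (4 is the largest).

Guard North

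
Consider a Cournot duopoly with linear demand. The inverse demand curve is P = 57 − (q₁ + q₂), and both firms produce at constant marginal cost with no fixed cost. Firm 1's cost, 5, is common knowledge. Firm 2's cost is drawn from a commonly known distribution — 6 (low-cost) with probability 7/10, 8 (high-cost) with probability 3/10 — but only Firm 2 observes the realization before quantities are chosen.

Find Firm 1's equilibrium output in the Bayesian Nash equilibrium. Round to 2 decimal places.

17.87

Firm 2 with cost c maximizes (57 − (q₁+q₂) − c)·q₂, giving q₂(c) = (57 − c − q₁)/2.
E[c₂] = 7/10·6 + 3/10·8 = 6.6
Firm 1's FOC against E[q₂] yields q₁ = (57 − 2·5 + E[c₂])/3 = (57 − 10 + 6.6)/3 = 17.8667.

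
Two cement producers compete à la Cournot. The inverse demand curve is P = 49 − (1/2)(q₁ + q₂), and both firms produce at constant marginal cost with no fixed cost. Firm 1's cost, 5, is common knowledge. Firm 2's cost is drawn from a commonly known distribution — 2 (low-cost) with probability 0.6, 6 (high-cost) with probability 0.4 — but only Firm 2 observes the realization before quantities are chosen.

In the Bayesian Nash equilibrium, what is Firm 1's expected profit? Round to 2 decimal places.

Firm 2 with cost c maximizes (49 − (1/2)(q₁+q₂) − c)·q₂, giving q₂(c) = (49 − c − (1/2)q₁).
E[c₂] = 0.6·2 + 0.4·6 = 3.6
Firm 1's FOC against E[q₂] yields q₁ = (49 − 2·5 + E[c₂])/(3/2) = (49 − 10 + 3.6)/(3/2) = 28.4.
E[P] = 49 − (1/2)·(q₁ + E[q₂]) = 19.2; Firm 1's expected profit = (E[P] − 5)·q₁ = (19.2 − 5)·28.4 = 403.28.

403.28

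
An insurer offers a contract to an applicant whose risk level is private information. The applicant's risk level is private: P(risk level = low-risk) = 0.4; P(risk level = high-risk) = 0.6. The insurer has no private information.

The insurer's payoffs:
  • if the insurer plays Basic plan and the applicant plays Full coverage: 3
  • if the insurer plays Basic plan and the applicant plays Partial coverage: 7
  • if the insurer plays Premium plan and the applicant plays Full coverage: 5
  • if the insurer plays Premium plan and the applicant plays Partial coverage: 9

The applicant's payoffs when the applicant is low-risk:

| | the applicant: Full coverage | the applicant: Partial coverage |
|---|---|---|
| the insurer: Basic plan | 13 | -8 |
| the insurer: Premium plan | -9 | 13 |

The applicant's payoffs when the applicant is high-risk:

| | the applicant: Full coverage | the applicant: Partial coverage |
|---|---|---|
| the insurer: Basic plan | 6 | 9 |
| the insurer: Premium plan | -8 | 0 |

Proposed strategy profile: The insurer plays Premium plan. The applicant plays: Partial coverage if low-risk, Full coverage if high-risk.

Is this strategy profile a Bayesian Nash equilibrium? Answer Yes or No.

A profile is a BNE iff every type of every player is best-responding given beliefs about the other side.
The insurer plays Premium plan: E[Premium plan] = 0.4·(9) + 0.6·(5) = 6.6; E[Basic plan] = 4.6. Best-responding. ✓
The applicant (risk level low-risk), facing Premium plan: Full coverage gives -9, Partial coverage gives 13. Proposed Partial coverage is best. ✓
The applicant (risk level high-risk), facing Premium plan: Full coverage gives -8, Partial coverage gives 0. Proposed Full coverage is not best — profitable deviation exists. ✗

No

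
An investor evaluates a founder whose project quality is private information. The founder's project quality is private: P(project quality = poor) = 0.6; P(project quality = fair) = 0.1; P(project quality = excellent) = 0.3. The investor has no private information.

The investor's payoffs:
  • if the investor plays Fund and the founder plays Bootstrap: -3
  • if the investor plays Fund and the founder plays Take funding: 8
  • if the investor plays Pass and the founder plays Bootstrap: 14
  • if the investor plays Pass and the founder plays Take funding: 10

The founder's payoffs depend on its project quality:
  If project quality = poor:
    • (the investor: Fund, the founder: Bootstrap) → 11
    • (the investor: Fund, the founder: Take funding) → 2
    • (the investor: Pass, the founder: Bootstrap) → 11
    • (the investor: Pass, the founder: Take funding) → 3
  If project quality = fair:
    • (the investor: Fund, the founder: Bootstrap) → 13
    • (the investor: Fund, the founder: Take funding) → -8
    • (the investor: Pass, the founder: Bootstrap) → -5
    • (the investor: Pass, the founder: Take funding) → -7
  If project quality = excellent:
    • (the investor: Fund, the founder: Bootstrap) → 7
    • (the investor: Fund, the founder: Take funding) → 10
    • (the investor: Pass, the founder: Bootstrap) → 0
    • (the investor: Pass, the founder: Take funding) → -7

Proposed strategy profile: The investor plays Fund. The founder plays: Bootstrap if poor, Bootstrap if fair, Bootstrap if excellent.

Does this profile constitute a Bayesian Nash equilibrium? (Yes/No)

A profile is a BNE iff every type of every player is best-responding given beliefs about the other side.
The investor plays Fund: E[Fund] = 0.6·(-3) + 0.1·(-3) + 0.3·(-3) = -3; E[Pass] = 14. Not best-responding. ✗
The founder (project quality poor), facing Fund: Bootstrap gives 11, Take funding gives 2. Proposed Bootstrap is best. ✓
The founder (project quality fair), facing Fund: Bootstrap gives 13, Take funding gives -8. Proposed Bootstrap is best. ✓
The founder (project quality excellent), facing Fund: Bootstrap gives 7, Take funding gives 10. Proposed Bootstrap is not best — profitable deviation exists. ✗

No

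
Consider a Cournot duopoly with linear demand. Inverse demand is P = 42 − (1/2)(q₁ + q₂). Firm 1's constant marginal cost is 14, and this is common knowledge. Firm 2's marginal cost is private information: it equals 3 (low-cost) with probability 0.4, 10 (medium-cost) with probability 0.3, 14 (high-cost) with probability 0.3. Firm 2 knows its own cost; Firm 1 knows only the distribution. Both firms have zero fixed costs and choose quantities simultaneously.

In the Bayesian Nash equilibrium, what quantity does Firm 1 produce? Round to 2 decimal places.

14.93

Type-c best response for Firm 2: q₂(c) = (42 − c) − q₁/2.
Firm 1 maximizes expected profit; its first-order condition is 42 − q₁ − (1/2)E[q₂] − 14 = 0.
Substituting E[q₂] and solving: E[c₂] = 8.4, so q₁ = (42 − 2·14 + 8.4)/(3/2) = 14.9333.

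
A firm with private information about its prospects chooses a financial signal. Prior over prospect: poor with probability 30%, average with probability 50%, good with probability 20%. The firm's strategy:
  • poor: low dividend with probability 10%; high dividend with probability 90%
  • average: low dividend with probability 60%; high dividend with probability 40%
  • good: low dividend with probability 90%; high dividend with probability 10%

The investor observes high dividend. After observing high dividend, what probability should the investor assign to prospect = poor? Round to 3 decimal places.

0.551

P(high dividend) = 0.3·0.9 + 0.5·0.4 + 0.2·0.1 = 0.49
P(poor | high dividend) = (0.3·0.9) / 0.49 = 0.27 / 0.49 = 0.55102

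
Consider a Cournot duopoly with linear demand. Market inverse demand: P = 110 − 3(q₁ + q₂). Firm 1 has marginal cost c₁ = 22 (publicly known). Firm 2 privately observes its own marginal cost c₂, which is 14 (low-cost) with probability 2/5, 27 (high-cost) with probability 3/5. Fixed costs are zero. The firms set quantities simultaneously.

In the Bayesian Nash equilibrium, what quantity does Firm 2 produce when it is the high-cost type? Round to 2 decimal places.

Type-c best response for Firm 2: q₂(c) = (110 − c)/6 − q₁/2.
Firm 1 maximizes expected profit; its first-order condition is 110 − 6q₁ − 3E[q₂] − 22 = 0.
Substituting E[q₂] and solving: E[c₂] = 21.8, so q₁ = (110 − 2·22 + 21.8)/9 = 9.75556.
q₂(high-cost) = (110 − 27 − 3·9.75556)/6 = 8.95556.

8.96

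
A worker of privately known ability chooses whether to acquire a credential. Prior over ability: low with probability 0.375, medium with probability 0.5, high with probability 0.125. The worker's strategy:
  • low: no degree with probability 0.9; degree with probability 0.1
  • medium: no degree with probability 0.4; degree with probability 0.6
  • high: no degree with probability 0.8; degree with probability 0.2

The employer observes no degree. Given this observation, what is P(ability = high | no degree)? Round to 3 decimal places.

0.157

Apply Bayes' rule using the sender's strategy as the likelihood.
P(no degree) = 0.375·0.9 + 0.5·0.4 + 0.125·0.8 = 0.6375
P(high | no degree) = (0.125·0.8) / 0.6375 = 0.1 / 0.6375 = 0.156863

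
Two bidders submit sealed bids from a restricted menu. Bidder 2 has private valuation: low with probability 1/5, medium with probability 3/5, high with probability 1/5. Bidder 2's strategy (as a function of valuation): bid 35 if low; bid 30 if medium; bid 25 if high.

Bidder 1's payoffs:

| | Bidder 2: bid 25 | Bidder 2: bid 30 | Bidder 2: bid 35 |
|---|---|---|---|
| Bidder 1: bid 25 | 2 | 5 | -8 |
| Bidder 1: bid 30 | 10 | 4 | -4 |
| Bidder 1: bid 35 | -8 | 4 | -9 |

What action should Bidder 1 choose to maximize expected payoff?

bid 30

E[bid 25] = 1/5·(-8) + 3/5·(5) + 1/5·(2) = 9/5
E[bid 30] = 1/5·(-4) + 3/5·(4) + 1/5·(10) = 18/5
E[bid 35] = 1/5·(-9) + 3/5·(4) + 1/5·(-8) = -1
Best response: bid 30 (18/5 is the largest).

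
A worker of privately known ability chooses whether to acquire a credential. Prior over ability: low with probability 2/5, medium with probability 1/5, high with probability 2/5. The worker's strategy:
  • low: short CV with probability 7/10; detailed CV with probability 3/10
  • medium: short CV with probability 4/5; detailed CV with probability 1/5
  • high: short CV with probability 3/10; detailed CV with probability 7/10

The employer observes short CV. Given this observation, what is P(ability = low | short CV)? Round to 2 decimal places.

0.50

P(short CV) = (2/5)·(7/10) + (1/5)·(4/5) + (2/5)·(3/10) = 14/25
P(low | short CV) = ((2/5)·(7/10)) / (14/25) = (7/25) / (14/25) = 1/2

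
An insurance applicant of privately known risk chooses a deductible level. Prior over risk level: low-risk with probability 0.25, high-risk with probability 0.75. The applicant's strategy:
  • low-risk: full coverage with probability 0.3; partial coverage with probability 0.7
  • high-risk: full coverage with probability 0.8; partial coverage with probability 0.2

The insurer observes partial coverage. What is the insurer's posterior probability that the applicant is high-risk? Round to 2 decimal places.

P(partial coverage) = 0.25·0.7 + 0.75·0.2 = 0.325
P(high-risk | partial coverage) = (0.75·0.2) / 0.325 = 0.15 / 0.325 = 0.461538

0.46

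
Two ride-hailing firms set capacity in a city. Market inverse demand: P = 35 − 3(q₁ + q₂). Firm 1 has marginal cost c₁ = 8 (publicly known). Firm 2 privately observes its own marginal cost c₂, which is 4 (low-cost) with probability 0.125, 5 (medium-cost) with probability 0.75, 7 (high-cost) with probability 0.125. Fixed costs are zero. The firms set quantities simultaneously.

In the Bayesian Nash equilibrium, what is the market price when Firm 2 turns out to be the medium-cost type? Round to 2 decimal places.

Firm 2 with cost c maximizes (35 − 3(q₁+q₂) − c)·q₂, giving q₂(c) = (35 − c − 3q₁)/6.
E[c₂] = 0.125·4 + 0.75·5 + 0.125·7 = 5.125
Firm 1's FOC against E[q₂] yields q₁ = (35 − 2·8 + E[c₂])/9 = (35 − 16 + 5.125)/9 = 2.68056.
q₂(medium-cost) = 3.65972, so P = 35 − 3·(2.68056 + 3.65972) = 15.9792.

15.98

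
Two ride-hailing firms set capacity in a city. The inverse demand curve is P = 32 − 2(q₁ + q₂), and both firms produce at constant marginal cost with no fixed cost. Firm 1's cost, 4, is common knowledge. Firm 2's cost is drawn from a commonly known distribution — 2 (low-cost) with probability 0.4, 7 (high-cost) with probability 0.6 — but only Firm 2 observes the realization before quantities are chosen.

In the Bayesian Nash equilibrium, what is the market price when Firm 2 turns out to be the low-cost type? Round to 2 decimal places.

12.17

Firm 2 with cost c maximizes (32 − 2(q₁+q₂) − c)·q₂, giving q₂(c) = (32 − c − 2q₁)/4.
E[c₂] = 0.4·2 + 0.6·7 = 5
Firm 1's FOC against E[q₂] yields q₁ = (32 − 2·4 + E[c₂])/6 = (32 − 8 + 5)/6 = 4.83333.
q₂(low-cost) = 5.08333, so P = 32 − 2·(4.83333 + 5.08333) = 12.1667.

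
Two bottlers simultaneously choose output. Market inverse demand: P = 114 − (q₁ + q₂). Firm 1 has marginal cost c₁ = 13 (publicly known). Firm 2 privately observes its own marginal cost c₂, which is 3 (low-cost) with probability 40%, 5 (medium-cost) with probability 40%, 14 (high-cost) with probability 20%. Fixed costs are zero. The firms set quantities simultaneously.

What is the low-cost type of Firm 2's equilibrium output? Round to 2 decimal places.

39.83

Type-c best response for Firm 2: q₂(c) = (114 − c)/2 − q₁/2.
Firm 1 maximizes expected profit; its first-order condition is 114 − 2q₁ − E[q₂] − 13 = 0.
Substituting E[q₂] and solving: E[c₂] = 6, so q₁ = (114 − 2·13 + 6)/3 = 31.3333.
q₂(low-cost) = (114 − 3 − 31.3333)/2 = 39.8333.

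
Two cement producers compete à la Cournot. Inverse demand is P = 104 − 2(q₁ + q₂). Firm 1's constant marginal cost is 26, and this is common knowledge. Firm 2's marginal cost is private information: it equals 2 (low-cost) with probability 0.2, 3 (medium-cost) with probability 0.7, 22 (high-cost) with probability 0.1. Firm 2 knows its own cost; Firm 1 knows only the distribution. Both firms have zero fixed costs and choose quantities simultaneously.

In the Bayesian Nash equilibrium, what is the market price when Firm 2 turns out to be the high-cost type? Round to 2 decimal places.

Type-c best response for Firm 2: q₂(c) = (104 − c)/4 − q₁/2.
Firm 1 maximizes expected profit; its first-order condition is 104 − 4q₁ − 2E[q₂] − 26 = 0.
Substituting E[q₂] and solving: E[c₂] = 4.7, so q₁ = (104 − 2·26 + 4.7)/6 = 9.45.
q₂(high-cost) = 15.775, so P = 104 − 2·(9.45 + 15.775) = 53.55.

53.55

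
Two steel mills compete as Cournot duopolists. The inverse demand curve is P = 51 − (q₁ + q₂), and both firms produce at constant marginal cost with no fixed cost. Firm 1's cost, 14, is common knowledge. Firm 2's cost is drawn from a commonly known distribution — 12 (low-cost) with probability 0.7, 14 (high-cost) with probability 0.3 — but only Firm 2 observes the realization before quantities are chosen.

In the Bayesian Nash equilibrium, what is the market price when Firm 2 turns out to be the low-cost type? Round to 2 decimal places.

Type-c best response for Firm 2: q₂(c) = (51 − c)/2 − q₁/2.
Firm 1 maximizes expected profit; its first-order condition is 51 − 2q₁ − E[q₂] − 14 = 0.
Substituting E[q₂] and solving: E[c₂] = 12.6, so q₁ = (51 − 2·14 + 12.6)/3 = 11.8667.
q₂(low-cost) = 13.5667, so P = 51 − (11.8667 + 13.5667) = 25.5667.

25.57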